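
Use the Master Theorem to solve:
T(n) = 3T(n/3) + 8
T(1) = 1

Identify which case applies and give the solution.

a=3, b=3, f(n)=8. log_3(3) = 1. Since c=0 < 1, Case 1 applies: T(n) = Θ(n^log_b(a)) = O(n).

Answer: O(n) - Case 1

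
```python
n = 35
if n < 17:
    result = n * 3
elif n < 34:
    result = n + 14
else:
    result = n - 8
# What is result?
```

Trace:
`n = 35` → n = 35
`if n < 17: ...` → n < 17 is False, n < 34 is False, take else branch → result = 27
So result = 27

Answer: 27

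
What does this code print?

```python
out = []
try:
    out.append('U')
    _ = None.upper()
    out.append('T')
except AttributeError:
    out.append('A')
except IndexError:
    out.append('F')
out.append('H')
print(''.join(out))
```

Execution trace: 'U' (try body) → 'A' (except AttributeError) → 'H' (after the try/except). Output: UAH

Answer: UAH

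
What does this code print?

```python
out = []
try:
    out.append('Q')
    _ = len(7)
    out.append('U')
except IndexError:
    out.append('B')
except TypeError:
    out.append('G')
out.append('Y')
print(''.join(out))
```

Execution trace: 'Q' (try body) → 'G' (except TypeError) → 'Y' (after the try/except). Output: QGY

Answer: QGY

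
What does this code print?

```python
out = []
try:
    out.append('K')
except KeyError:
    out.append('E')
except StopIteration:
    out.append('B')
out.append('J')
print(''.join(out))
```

Execution trace: 'K' (try body, no exception) → 'J' (after the try/except). Output: KJ

Answer: KJ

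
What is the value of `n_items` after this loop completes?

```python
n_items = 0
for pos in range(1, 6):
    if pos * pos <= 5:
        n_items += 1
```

Count numbers where pos² ≤ 5
`n_items` takes the values: 0 → 1 → 2

Answer: 2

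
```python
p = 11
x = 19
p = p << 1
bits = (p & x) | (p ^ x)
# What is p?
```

Trace:
`p = 11` → p = 11
`x = 19` → x = 19
`p = p << 1` → p = 22
`bits = (p & x) | (p ^ x)` → bits = 23
So p = 22

Answer: 22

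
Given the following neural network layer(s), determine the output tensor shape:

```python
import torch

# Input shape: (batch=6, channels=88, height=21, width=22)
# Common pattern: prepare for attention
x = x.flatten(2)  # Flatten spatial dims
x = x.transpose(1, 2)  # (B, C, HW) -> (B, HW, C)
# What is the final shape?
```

Input: (6, 88, 21, 22) -> after flatten(2): (6, 88, 462) -> Output: (6, 462, 88)

Answer: (6, 462, 88)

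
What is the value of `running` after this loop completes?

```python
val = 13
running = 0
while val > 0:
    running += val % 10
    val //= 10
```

Sum digits of 13
`running` takes the values: 0 → 3 → 4

Answer: 4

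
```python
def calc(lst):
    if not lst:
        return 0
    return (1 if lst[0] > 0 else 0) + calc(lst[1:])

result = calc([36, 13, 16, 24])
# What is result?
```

Count of positive elements in [36, 13, 16, 24] = 4

Answer: 4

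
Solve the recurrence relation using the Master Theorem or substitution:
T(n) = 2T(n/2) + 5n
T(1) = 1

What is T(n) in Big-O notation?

By Master Theorem: a=2, b=2, f(n)=5n. Since log_2(2) = 1 and f(n) = Θ(n^1), Case 2 applies. T(n) = O(n log n).

Answer: O(n log n)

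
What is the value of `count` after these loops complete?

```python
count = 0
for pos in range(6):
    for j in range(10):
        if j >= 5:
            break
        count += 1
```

Inner breaks at 5, outer runs 6 times
`count` takes the values: 0 → 1 → 2 → 3 → 4 → 5 → 6 → 7 → 8 → 9 → 10 → 11 → 12 → 13 → 14 → 15 → 16 → 17 → 18 → 19 → 20 → 21 → 22 → 23 → 24 → 25 → 26 → 27 → 28 → 29 → 30

Answer: 30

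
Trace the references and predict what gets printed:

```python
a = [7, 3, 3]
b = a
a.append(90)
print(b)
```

Key concept: basic list aliasing.
Step by step:
`a = [7, 3, 3]` → a = [7, 3, 3]
`b = a` → b = [7, 3, 3] (same object as a)
`a.append(90)` → a = [7, 3, 3, 90] (same object as b); b = [7, 3, 3, 90] (same object as a)
`print(b)` → prints [7, 3, 3, 90]

Answer: [7, 3, 3, 90]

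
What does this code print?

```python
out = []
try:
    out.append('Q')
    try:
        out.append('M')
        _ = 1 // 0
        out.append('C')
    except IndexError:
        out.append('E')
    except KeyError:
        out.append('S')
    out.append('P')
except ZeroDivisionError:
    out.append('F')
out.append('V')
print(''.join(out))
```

Execution trace: 'Q' (try body) → 'M' (inner try body) → 'F' (except ZeroDivisionError) → 'V' (after the try/except). Output: QMFV

Answer: QMFV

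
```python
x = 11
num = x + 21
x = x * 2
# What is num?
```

Trace:
`x = 11` → x = 11
`num = x + 21` → num = 32
`x = x * 2` → x = 22
So num = 32

Answer: 32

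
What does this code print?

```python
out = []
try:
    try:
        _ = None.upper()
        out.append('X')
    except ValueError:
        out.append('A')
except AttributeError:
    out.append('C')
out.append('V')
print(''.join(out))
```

Execution trace: 'C' (outer except AttributeError) → 'V' (after the try/except). Output: CV

Answer: CV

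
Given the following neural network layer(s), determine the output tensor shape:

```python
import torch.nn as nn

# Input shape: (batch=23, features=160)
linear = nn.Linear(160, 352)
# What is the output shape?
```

Input: (23, 160) -> Output: (23, 352)

Answer: (23, 352)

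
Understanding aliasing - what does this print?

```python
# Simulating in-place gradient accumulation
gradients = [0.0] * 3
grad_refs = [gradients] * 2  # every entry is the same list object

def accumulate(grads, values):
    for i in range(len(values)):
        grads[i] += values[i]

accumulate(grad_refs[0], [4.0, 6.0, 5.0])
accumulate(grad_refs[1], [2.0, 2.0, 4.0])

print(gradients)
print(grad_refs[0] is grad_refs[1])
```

Key concept: gradient accumulation aliasing.
Step by step:
`gradients = [0.0] * 3` → gradients = [0.0, 0.0, 0.0]
`grad_refs = [gradients] * 2` → grad_refs = [[0.0, 0.0, 0.0], [0.0, 0.0, 0.0]]
`accumulate(grad_refs[0], [4.0, 6.0, 5.0])` → gradients = [4.0, 6.0, 5.0]; grad_refs = [[4.0, 6.0, 5.0], [4.0, 6.0, 5.0]]
`accumulate(grad_refs[1], [2.0, 2.0, 4.0])` → gradients = [6.0, 8.0, 9.0]; grad_refs = [[6.0, 8.0, 9.0], [6.0, 8.0, 9.0]]
`print(gradients)` → prints [6.0, 8.0, 9.0]
`print(grad_refs[0] is grad_refs[1])` → prints True

Answer:
[6.0, 8.0, 9.0]
True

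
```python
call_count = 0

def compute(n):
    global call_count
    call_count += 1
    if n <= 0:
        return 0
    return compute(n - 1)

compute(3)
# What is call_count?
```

Linear recursion stepping by 1: 4 calls from n=3 down to ≤0.

Answer: 4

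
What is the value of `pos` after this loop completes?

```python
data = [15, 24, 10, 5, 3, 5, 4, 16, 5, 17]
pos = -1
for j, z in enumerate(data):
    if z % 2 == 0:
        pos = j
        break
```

First even number index in [15, 24, 10, 5, 3, 5, 4, 16, 5, 17]
`pos` takes the values: -1 → 1

Answer: 1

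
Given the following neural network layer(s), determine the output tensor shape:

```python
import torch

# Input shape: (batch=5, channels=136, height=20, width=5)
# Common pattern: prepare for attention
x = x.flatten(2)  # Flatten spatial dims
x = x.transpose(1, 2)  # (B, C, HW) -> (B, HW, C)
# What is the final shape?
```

Input: (5, 136, 20, 5) -> after flatten(2): (5, 136, 100) -> Output: (5, 100, 136)

Answer: (5, 100, 136)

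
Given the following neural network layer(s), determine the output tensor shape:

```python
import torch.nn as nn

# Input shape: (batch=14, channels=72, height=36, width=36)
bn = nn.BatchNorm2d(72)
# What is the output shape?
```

Input: (14, 72, 36, 36) -> Output: (14, 72, 36, 36)

Answer: (14, 72, 36, 36)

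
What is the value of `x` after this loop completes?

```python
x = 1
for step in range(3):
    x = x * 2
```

Multiply by 2, 3 times: 1 * 2^3 = 8
`x` takes the values: 1 → 2 → 4 → 8

Answer: 8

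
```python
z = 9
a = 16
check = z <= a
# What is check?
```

Trace:
`z = 9` → z = 9
`a = 16` → a = 16
`check = z <= a` → check = True
So check = True

Answer: True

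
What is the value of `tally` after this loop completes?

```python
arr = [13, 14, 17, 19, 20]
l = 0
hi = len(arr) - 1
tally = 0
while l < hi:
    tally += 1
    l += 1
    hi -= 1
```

Iterations until pointers meet (list length 5)
`tally` takes the values: 0 → 1 → 2

Answer: 2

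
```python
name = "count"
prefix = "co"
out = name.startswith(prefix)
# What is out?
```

Trace:
`name = "count"` → name = 'count'
`prefix = "co"` → prefix = 'co'
`out = name.startswith(prefix)` → out = True
So out = True

Answer: True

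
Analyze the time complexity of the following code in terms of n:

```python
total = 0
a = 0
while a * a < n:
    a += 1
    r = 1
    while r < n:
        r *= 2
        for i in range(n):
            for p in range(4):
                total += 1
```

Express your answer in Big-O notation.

Each loop level contributes: √n × log n × n × 1. Multiplying the contributions gives O(n√n log n).

Answer: O(n√n log n)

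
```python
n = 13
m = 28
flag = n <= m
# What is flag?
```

Trace:
`n = 13` → n = 13
`m = 28` → m = 28
`flag = n <= m` → flag = True
So flag = True

Answer: True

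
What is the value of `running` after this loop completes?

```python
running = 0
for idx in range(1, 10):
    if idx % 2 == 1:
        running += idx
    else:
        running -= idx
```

Add odd, subtract even
`running` takes the values: 0 → 1 → -1 → 2 → -2 → 3 → -3 → 4 → -4 → 5

Answer: 5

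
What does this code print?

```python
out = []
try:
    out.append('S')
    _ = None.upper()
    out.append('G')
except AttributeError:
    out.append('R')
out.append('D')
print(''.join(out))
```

Execution trace: 'S' (try body) → 'R' (except AttributeError) → 'D' (after the try/except). Output: SRD

Answer: SRD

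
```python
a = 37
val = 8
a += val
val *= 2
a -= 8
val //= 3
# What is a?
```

Trace:
`a = 37` → a = 37
`val = 8` → val = 8
`a += val` → a = 45
`val *= 2` → val = 16
`a -= 8` → a = 37
`val //= 3` → val = 5
So a = 37

Answer: 37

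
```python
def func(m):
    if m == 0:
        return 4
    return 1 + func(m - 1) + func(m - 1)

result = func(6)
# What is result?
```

func(m) = 1 + 2·func(m-1), func(0)=4. Closed form: (4+1)·2^6 - 1 = 319.

Answer: 319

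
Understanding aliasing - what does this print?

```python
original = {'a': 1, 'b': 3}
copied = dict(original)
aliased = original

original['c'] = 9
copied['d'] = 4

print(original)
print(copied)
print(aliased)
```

Key concept: dict() creates copy, assignment creates alias.
Step by step:
`original = {'a': 1, 'b': 3}` → original = {'a': 1, 'b': 3}
`copied = dict(original)` → copied = {'a': 1, 'b': 3}
`aliased = original` → aliased = {'a': 1, 'b': 3} (same object as original)
`original['c'] = 9` → original = {'a': 1, 'b': 3, 'c': 9} (same object as aliased); aliased = {'a': 1, 'b': 3, 'c': 9} (same object as original)
`copied['d'] = 4` → copied = {'a': 1, 'b': 3, 'd': 4}
`print(original)` → prints {'a': 1, 'b': 3, 'c': 9}
`print(copied)` → prints {'a': 1, 'b': 3, 'd': 4}
`print(aliased)` → prints {'a': 1, 'b': 3, 'c': 9}

Answer:
{'a': 1, 'b': 3, 'c': 9}
{'a': 1, 'b': 3, 'd': 4}
{'a': 1, 'b': 3, 'c': 9}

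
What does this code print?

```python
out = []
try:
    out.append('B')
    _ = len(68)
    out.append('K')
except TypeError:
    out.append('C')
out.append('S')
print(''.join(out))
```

Execution trace: 'B' (try body) → 'C' (except TypeError) → 'S' (after the try/except). Output: BCS

Answer: BCS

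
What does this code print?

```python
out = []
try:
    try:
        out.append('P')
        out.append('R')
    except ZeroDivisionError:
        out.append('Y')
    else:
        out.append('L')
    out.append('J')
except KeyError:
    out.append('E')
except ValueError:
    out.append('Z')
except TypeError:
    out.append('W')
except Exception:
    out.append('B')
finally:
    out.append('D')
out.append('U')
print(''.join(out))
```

Execution trace: 'P' (inner try body) → 'R' (inner try body, no exception) → 'L' (inner else) → 'J' (try body, no exception) → 'D' (finally) → 'U' (after the try/except). Output: PRLJDU

Answer: PRLJDU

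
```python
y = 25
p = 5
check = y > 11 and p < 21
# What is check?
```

Trace:
`y = 25` → y = 25
`p = 5` → p = 5
`check = y > 11 and p < 21` → check = True
So check = True

Answer: True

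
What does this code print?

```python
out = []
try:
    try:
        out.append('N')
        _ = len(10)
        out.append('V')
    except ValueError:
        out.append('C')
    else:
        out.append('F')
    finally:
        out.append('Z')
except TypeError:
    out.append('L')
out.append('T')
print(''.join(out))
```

Execution trace: 'N' (try body) → 'Z' (finally) → 'L' (outer except TypeError) → 'T' (after the try/except). Output: NZLT

Answer: NZLT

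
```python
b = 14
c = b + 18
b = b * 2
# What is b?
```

Trace:
`b = 14` → b = 14
`c = b + 18` → c = 32
`b = b * 2` → b = 28
So b = 28

Answer: 28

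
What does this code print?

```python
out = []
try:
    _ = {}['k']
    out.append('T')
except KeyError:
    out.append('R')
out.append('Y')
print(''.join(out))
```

Execution trace: 'R' (except KeyError) → 'Y' (after the try/except). Output: RY

Answer: RY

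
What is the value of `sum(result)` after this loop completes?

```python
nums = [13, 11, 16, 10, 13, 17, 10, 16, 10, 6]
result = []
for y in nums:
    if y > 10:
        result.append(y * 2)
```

Sum of doubled values > 10
`result` takes the values: [] → [26] → [26, 22] → [26, 22, 32] → [26, 22, 32, 26] → [26, 22, 32, 26, 34] → [26, 22, 32, 26, 34, 32]
So `sum(result)` = 172

Answer: 172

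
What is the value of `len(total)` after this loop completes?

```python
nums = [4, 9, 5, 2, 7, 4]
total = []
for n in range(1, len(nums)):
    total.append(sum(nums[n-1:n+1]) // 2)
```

Number of 2-element averages
`total` takes the values: [] → [6] → [6, 7] → [6, 7, 3] → [6, 7, 3, 4] → [6, 7, 3, 4, 5]
So `len(total)` = 5

Answer: 5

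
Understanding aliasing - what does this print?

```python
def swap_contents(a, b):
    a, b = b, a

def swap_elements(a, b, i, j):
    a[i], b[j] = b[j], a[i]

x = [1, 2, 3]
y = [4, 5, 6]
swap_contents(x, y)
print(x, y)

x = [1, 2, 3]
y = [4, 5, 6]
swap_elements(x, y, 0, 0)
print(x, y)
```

Key concept: parameter rebinding vs mutation.
Step by step:
`x = [1, 2, 3]` → x = [1, 2, 3]
`y = [4, 5, 6]` → y = [4, 5, 6]
`swap_contents(x, y)` → no visible change to tracked variables
`print(x, y)` → prints [1, 2, 3] [4, 5, 6]
`x = [1, 2, 3]` → x = [1, 2, 3]
`y = [4, 5, 6]` → y = [4, 5, 6]
`swap_elements(x, y, 0, 0)` → x = [4, 2, 3]; y = [1, 5, 6]
`print(x, y)` → prints [4, 2, 3] [1, 5, 6]

Answer:
[1, 2, 3] [4, 5, 6]
[4, 2, 3] [1, 5, 6]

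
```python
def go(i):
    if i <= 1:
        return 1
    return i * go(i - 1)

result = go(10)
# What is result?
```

go(10) = 10 * 9 * 8 * 7 * 6 * 5 * 4 * 3 * 2 * 1 = 3628800

Answer: 3628800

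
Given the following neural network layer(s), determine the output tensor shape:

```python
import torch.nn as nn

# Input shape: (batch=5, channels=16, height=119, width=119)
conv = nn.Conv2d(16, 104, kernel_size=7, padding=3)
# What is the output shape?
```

Input: (5, 16, 119, 119) -> Output: (5, 104, 119, 119)

Answer: (5, 104, 119, 119)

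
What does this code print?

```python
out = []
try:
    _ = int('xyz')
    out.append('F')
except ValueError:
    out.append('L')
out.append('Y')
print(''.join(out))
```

Execution trace: 'L' (except ValueError) → 'Y' (after the try/except). Output: LY

Answer: LY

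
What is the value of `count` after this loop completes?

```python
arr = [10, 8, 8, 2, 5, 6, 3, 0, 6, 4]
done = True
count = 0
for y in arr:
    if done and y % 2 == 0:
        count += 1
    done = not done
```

Count even values at even positions
`count` takes the values: 0 → 1 → 2 → 3

Answer: 3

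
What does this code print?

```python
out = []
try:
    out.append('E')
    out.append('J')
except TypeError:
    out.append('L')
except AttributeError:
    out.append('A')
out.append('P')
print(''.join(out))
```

Execution trace: 'E' (try body) → 'J' (try body, no exception) → 'P' (after the try/except). Output: EJP

Answer: EJP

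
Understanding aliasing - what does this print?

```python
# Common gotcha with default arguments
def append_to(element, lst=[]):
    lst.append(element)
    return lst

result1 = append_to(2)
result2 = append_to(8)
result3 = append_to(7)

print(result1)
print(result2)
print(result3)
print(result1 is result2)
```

Key concept: mutable default argument gotcha.
Step by step:
`result1 = append_to(2)` → result1 = [2]
`result2 = append_to(8)` → result1 = [2, 8] (same object as result2); result2 = [2, 8] (same object as result1)
`result3 = append_to(7)` → result1 = [2, 8, 7] (same object as result2, result3); result2 = [2, 8, 7] (same object as result1, result3); result3 = [2, 8, 7] (same object as result1, result2)
`print(result1)` → prints [2, 8, 7]
`print(result2)` → prints [2, 8, 7]
`print(result3)` → prints [2, 8, 7]
`print(result1 is result2)` → prints True

Answer:
[2, 8, 7]
[2, 8, 7]
[2, 8, 7]
True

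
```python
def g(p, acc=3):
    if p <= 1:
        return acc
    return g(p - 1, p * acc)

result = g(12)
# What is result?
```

Accumulator trace (n, acc): (12, 3) -> (11, 36) -> (10, 396) -> (9, 3960) -> (8, 35640) -> (7, 285120) -> (6, 1995840) -> (5, 11975040) -> (4, 59875200) -> (3, 239500800) -> (2, 718502400) -> (1, 1437004800) -> return 1437004800

Answer: 1437004800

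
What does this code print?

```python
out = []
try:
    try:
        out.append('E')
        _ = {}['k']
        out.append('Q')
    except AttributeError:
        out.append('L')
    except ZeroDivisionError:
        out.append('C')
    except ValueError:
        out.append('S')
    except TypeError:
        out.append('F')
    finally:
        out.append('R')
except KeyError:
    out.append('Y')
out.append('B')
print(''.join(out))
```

Execution trace: 'E' (try body) → 'R' (finally) → 'Y' (outer except KeyError) → 'B' (after the try/except). Output: ERYB

Answer: ERYB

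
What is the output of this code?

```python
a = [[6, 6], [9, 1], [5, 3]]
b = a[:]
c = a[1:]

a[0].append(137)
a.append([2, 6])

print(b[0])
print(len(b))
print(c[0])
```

Key concept: slice with nested mutation.
Step by step:
`a = [[6, 6], [9, 1], [5, 3]]` → a = [[6, 6], [9, 1], [5, 3]]
`b = a[:]` → b = [[6, 6], [9, 1], [5, 3]]
`c = a[1:]` → c = [[9, 1], [5, 3]]
`a[0].append(137)` → a = [[6, 6, 137], [9, 1], [5, 3]]; b = [[6, 6, 137], [9, 1], [5, 3]]
`a.append([2, 6])` → a = [[6, 6, 137], [9, 1], [5, 3], [2, 6]]
`print(b[0])` → prints [6, 6, 137]
`print(len(b))` → prints 3
`print(c[0])` → prints [9, 1]

Answer:
[6, 6, 137]
3
[9, 1]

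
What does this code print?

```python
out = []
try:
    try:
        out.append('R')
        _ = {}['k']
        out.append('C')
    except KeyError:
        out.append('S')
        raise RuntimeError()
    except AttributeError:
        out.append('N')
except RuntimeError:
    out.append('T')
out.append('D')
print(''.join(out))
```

Execution trace: 'R' (inner try body) → 'S' (inner except KeyError) → 'T' (outer except RuntimeError) → 'D' (after the try/except). Output: RSTD

Answer: RSTD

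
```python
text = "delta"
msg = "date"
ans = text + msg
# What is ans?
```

Trace:
`text = "delta"` → text = 'delta'
`msg = "date"` → msg = 'date'
`ans = text + msg` → ans = 'deltadate'
So ans = 'deltadate'

Answer: 'deltadate'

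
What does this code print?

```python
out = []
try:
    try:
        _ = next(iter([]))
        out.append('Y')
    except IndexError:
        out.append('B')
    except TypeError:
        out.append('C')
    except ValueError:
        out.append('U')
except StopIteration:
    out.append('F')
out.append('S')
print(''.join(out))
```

Execution trace: 'F' (outer except StopIteration) → 'S' (after the try/except). Output: FS

Answer: FS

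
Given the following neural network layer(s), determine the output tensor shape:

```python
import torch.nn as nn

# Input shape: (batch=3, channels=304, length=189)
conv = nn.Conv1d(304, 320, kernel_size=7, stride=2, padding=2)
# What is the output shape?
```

Input: (3, 304, 189) -> Output: (3, 320, 94)

Answer: (3, 320, 94)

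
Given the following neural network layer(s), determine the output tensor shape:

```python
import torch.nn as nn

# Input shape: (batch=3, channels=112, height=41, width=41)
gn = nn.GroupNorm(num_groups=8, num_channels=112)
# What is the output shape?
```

Input: (3, 112, 41, 41) -> Output: (3, 112, 41, 41)

Answer: (3, 112, 41, 41)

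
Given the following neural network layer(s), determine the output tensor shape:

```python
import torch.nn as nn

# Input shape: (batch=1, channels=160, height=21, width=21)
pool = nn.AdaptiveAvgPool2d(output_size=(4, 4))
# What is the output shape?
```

Input: (1, 160, 21, 21) -> Output: (1, 160, 4, 4)

Answer: (1, 160, 4, 4)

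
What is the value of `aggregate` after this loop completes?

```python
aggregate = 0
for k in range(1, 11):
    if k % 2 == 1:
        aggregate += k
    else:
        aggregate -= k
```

Add odd, subtract even
`aggregate` takes the values: 0 → 1 → -1 → 2 → -2 → 3 → -3 → 4 → -4 → 5 → -5

Answer: -5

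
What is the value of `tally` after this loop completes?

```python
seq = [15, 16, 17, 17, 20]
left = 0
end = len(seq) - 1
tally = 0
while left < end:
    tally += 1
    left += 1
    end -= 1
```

Iterations until pointers meet (list length 5)
`tally` takes the values: 0 → 1 → 2

Answer: 2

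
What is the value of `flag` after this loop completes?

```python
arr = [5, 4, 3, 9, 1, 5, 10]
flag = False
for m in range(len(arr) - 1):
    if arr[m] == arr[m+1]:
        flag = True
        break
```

Check consecutive duplicates in [5, 4, 3, 9, 1, 5, 10]
`flag` takes the values: False

Answer: False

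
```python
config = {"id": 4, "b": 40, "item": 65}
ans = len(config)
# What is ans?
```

Trace:
`config = {"id": 4, "b": 40, "item": 65}` → config = {'id': 4, 'b': 40, 'item': 65}
`ans = len(config)` → ans = 3
So ans = 3

Answer: 3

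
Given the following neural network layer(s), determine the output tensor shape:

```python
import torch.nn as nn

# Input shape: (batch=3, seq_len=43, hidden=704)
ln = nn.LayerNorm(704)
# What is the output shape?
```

Input: (3, 43, 704) -> Output: (3, 43, 704)

Answer: (3, 43, 704)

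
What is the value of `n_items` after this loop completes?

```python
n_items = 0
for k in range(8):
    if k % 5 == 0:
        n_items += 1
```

Count numbers divisible by 5 in range(8)
`n_items` takes the values: 0 → 1 → 2

Answer: 2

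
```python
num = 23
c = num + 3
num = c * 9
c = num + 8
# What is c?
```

Trace:
`num = 23` → num = 23
`c = num + 3` → c = 26
`num = c * 9` → num = 234
`c = num + 8` → c = 242
So c = 242

Answer: 242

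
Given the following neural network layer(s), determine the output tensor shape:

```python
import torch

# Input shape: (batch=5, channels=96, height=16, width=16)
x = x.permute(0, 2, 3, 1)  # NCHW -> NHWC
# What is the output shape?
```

Input: (5, 96, 16, 16) -> Output: (5, 16, 16, 96)

Answer: (5, 16, 16, 96)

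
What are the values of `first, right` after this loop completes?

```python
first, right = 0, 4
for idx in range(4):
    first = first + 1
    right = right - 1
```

first goes 0→4, right goes 4→0
`first, right` takes the values: (0, 4) → (1, 4) → (1, 3) → (2, 3) → (2, 2) → (3, 2) → (3, 1) → (4, 1) → (4, 0)

Answer: 4, 0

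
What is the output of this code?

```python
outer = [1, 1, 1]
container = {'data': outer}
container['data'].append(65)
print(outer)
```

Key concept: dict holds reference to list.
Step by step:
`outer = [1, 1, 1]` → outer = [1, 1, 1]
`container = {'data': outer}` → container = {'data': [1, 1, 1]}
`container['data'].append(65)` → outer = [1, 1, 1, 65]; container = {'data': [1, 1, 1, 65]}
`print(outer)` → prints [1, 1, 1, 65]

Answer: [1, 1, 1, 65]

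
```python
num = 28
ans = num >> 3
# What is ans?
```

Trace:
`num = 28` → num = 28
`ans = num >> 3` → ans = 3
So ans = 3

Answer: 3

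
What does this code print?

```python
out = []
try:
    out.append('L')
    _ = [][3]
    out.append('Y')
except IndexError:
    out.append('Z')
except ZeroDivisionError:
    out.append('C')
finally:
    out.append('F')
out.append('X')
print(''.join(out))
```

Execution trace: 'L' (try body) → 'Z' (except IndexError) → 'F' (finally) → 'X' (after the try/except). Output: LZFX

Answer: LZFX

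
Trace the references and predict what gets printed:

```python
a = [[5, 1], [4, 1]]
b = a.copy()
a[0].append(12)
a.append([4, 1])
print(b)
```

Key concept: shallow copy with nested lists.
Step by step:
`a = [[5, 1], [4, 1]]` → a = [[5, 1], [4, 1]]
`b = a.copy()` → b = [[5, 1], [4, 1]]
`a[0].append(12)` → a = [[5, 1, 12], [4, 1]]; b = [[5, 1, 12], [4, 1]]
`a.append([4, 1])` → a = [[5, 1, 12], [4, 1], [4, 1]]
`print(b)` → prints [[5, 1, 12], [4, 1]]

Answer: [[5, 1, 12], [4, 1]]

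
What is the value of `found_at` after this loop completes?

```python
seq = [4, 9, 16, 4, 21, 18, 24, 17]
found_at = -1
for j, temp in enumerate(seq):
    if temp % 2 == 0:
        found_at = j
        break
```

First even number index in [4, 9, 16, 4, 21, 18, 24, 17]
`found_at` takes the values: -1 → 0

Answer: 0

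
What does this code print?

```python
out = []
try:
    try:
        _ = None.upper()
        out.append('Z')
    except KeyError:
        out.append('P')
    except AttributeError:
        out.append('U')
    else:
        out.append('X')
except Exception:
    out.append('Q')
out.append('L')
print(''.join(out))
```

Execution trace: 'U' (inner except AttributeError) → 'L' (after the try/except). Output: UL

Answer: UL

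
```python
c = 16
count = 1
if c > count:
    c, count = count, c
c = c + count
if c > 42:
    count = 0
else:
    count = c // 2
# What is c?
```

Trace:
`c = 16` → c = 16
`count = 1` → count = 1
`if c > count: ...` → c > count is True → c = 1; count = 16
`c = c + count` → c = 17
`if c > 42: ...` → c > 42 is False, take else branch → count = 8
So c = 17

Answer: 17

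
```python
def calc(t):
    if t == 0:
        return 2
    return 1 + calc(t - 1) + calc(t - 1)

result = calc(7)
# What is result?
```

calc(t) = 1 + 2·calc(t-1), calc(0)=2. Closed form: (2+1)·2^7 - 1 = 383.

Answer: 383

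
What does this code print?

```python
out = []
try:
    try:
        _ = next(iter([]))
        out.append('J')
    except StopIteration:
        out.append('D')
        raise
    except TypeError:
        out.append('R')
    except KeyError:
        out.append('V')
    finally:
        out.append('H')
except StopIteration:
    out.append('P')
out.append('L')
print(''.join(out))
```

Execution trace: 'D' (inner except StopIteration) → 'H' (inner finally) → 'P' (outer except StopIteration) → 'L' (after the try/except). Output: DHPL

Answer: DHPL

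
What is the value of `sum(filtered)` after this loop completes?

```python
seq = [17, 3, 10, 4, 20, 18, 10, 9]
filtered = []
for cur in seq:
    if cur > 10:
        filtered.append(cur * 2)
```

Sum of doubled values > 10
`filtered` takes the values: [] → [34] → [34, 40] → [34, 40, 36]
So `sum(filtered)` = 110

Answer: 110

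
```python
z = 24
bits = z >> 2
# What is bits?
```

Trace:
`z = 24` → z = 24
`bits = z >> 2` → bits = 6
So bits = 6

Answer: 6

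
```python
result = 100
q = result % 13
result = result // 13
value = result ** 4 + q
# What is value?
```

Trace:
`result = 100` → result = 100
`q = result % 13` → q = 9
`result = result // 13` → result = 7
`value = result ** 4 + q` → value = 2410
So value = 2410

Answer: 2410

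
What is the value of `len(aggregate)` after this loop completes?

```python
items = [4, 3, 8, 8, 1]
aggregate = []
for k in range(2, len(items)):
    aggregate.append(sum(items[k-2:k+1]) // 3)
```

Number of 3-element averages
`aggregate` takes the values: [] → [5] → [5, 6] → [5, 6, 5]
So `len(aggregate)` = 3

Answer: 3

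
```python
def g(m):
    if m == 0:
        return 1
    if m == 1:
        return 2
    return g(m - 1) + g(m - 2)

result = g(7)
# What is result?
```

Build up from base cases: g(0)=1, g(1)=2, g(2)=3, g(3)=5, g(4)=8, g(5)=13, g(6)=21, ..., g(7)=34

Answer: 34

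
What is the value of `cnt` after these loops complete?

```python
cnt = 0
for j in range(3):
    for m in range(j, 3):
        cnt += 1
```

Upper triangle: 3 + 2 + ... + 1
`cnt` takes the values: 0 → 1 → 2 → 3 → 4 → 5 → 6

Answer: 6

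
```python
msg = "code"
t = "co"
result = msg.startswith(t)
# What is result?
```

Trace:
`msg = "code"` → msg = 'code'
`t = "co"` → t = 'co'
`result = msg.startswith(t)` → result = True
So result = True

Answer: True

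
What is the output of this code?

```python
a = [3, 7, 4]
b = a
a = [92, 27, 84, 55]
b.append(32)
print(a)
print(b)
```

Key concept: rebinding vs mutation: a is rebound to a new list, b still points at the original.
Step by step:
`a = [3, 7, 4]` → a = [3, 7, 4]
`b = a` → b = [3, 7, 4] (same object as a)
`a = [92, 27, 84, 55]` → a = [92, 27, 84, 55]
`b.append(32)` → b = [3, 7, 4, 32]
`print(a)` → prints [92, 27, 84, 55]
`print(b)` → prints [3, 7, 4, 32]

Answer:
[92, 27, 84, 55]
[3, 7, 4, 32]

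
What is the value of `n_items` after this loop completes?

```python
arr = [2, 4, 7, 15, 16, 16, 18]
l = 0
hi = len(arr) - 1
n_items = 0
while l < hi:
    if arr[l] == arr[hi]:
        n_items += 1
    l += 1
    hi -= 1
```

Count matching pairs from ends
`n_items` takes the values: 0

Answer: 0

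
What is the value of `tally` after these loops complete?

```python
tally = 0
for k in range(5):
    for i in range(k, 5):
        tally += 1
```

Upper triangle: 5 + 4 + ... + 1
`tally` takes the values: 0 → 1 → 2 → 3 → 4 → 5 → 6 → 7 → 8 → 9 → 10 → 11 → 12 → 13 → 14 → 15

Answer: 15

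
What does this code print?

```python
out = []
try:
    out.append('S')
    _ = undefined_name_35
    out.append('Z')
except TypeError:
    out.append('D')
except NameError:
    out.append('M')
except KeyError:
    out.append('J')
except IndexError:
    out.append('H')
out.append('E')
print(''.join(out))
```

Execution trace: 'S' (try body) → 'M' (except NameError) → 'E' (after the try/except). Output: SME

Answer: SME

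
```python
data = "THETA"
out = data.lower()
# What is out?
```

Trace:
`data = "THETA"` → data = 'THETA'
`out = data.lower()` → out = 'theta'
So out = 'theta'

Answer: 'theta'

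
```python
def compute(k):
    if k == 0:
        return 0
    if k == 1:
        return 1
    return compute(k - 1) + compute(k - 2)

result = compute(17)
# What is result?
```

Build up from base cases: compute(0)=0, compute(1)=1, compute(2)=1, compute(3)=2, compute(4)=3, compute(5)=5, compute(6)=8, ..., compute(17)=1597

Answer: 1597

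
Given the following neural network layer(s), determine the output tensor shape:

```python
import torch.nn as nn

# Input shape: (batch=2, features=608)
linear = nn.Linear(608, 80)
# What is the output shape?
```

Input: (2, 608) -> Output: (2, 80)

Answer: (2, 80)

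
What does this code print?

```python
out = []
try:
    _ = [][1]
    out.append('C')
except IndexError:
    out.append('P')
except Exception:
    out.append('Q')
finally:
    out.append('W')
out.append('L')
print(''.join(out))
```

Execution trace: 'P' (except IndexError) → 'W' (finally) → 'L' (after the try/except). Output: PWL

Answer: PWL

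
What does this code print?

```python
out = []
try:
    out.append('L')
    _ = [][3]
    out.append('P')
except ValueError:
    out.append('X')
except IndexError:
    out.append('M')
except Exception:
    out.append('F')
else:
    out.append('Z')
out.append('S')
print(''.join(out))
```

Execution trace: 'L' (try body) → 'M' (except IndexError) → 'S' (after the try/except). Output: LMS

Answer: LMS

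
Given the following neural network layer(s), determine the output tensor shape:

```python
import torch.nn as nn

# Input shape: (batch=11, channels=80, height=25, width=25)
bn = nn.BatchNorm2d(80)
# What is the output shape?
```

Input: (11, 80, 25, 25) -> Output: (11, 80, 25, 25)

Answer: (11, 80, 25, 25)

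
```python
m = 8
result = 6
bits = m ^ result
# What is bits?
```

Trace:
`m = 8` → m = 8
`result = 6` → result = 6
`bits = m ^ result` → bits = 14
So bits = 14

Answer: 14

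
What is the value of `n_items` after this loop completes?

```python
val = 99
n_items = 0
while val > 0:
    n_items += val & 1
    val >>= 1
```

Count set bits in 99 (binary: 0b1100011)
`n_items` takes the values: 0 → 1 → 2 → 3 → 4

Answer: 4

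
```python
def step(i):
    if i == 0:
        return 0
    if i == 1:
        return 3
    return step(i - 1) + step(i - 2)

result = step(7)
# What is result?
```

Build up from base cases: step(0)=0, step(1)=3, step(2)=3, step(3)=6, step(4)=9, step(5)=15, step(6)=24, ..., step(7)=39

Answer: 39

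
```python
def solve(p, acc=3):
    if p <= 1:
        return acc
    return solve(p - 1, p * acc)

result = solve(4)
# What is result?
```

Accumulator trace (n, acc): (4, 3) -> (3, 12) -> (2, 36) -> (1, 72) -> return 72

Answer: 72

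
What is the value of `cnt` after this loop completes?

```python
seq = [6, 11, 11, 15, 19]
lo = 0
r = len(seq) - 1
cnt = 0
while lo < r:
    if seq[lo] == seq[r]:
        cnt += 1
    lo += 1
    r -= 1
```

Count matching pairs from ends
`cnt` takes the values: 0

Answer: 0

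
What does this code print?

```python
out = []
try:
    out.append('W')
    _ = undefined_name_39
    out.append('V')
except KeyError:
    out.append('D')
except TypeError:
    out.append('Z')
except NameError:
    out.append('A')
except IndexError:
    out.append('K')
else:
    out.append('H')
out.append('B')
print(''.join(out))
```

Execution trace: 'W' (try body) → 'A' (except NameError) → 'B' (after the try/except). Output: WAB

Answer: WAB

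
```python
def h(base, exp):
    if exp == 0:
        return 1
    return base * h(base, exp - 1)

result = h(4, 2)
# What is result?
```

h(4, 2) = 4 * 4 = 16

Answer: 16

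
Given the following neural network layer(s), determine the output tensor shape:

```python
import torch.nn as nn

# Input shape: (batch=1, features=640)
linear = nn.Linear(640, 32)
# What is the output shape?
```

Input: (1, 640) -> Output: (1, 32)

Answer: (1, 32)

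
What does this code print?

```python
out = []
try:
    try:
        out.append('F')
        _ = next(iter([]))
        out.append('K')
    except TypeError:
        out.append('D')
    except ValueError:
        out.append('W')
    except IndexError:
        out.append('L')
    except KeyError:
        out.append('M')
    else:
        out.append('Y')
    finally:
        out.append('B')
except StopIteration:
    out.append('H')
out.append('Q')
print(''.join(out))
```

Execution trace: 'F' (try body) → 'B' (finally) → 'H' (outer except StopIteration) → 'Q' (after the try/except). Output: FBHQ

Answer: FBHQ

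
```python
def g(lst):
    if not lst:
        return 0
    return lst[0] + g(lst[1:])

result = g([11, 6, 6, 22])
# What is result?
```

11 + 6 + 6 + 22 + 0 = 45

Answer: 45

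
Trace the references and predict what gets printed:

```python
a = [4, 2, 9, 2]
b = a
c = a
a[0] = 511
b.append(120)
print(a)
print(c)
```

Key concept: multiple aliases.
Step by step:
`a = [4, 2, 9, 2]` → a = [4, 2, 9, 2]
`b = a` → b = [4, 2, 9, 2] (same object as a)
`c = a` → c = [4, 2, 9, 2] (same object as a, b)
`a[0] = 511` → a = [511, 2, 9, 2] (same object as b, c); b = [511, 2, 9, 2] (same object as a, c); c = [511, 2, 9, 2] (same object as a, b)
`b.append(120)` → a = [511, 2, 9, 2, 120] (same object as b, c); b = [511, 2, 9, 2, 120] (same object as a, c); c = [511, 2, 9, 2, 120] (same object as a, b)
`print(a)` → prints [511, 2, 9, 2, 120]
`print(c)` → prints [511, 2, 9, 2, 120]

Answer:
[511, 2, 9, 2, 120]
[511, 2, 9, 2, 120]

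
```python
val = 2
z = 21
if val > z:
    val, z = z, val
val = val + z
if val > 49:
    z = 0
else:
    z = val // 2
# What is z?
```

Trace:
`val = 2` → val = 2
`z = 21` → z = 21
`if val > z: ...` → val > z is False → no variable changes
`val = val + z` → val = 23
`if val > 49: ...` → val > 49 is False, take else branch → z = 11
So z = 11

Answer: 11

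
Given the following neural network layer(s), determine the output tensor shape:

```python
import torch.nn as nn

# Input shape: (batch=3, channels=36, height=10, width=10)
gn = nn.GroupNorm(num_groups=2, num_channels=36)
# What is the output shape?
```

Input: (3, 36, 10, 10) -> Output: (3, 36, 10, 10)

Answer: (3, 36, 10, 10)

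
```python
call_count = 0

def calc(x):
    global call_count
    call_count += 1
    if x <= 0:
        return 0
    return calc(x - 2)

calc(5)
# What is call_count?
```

Linear recursion stepping by 2: 4 calls from x=5 down to ≤0.

Answer: 4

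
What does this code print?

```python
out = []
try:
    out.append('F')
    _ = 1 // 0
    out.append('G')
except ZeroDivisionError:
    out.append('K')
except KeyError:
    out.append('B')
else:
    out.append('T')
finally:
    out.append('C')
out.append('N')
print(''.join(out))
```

Execution trace: 'F' (try body) → 'K' (except ZeroDivisionError) → 'C' (finally) → 'N' (after the try/except). Output: FKCN

Answer: FKCN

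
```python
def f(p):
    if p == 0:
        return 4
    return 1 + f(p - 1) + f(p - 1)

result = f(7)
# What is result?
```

f(p) = 1 + 2·f(p-1), f(0)=4. Closed form: (4+1)·2^7 - 1 = 639.

Answer: 639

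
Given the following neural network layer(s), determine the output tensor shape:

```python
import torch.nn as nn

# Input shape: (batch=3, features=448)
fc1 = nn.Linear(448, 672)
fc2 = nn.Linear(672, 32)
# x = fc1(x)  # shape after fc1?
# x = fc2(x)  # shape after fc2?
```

Input: (3, 448) -> after fc1: (3, 672) -> Output: (3, 32)

Answer: (3, 32)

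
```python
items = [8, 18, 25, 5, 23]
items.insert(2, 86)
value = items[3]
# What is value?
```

Trace:
`items = [8, 18, 25, 5, 23]` → items = [8, 18, 25, 5, 23]
`items.insert(2, 86)` → items = [8, 18, 86, 25, 5, 23]
`value = items[3]` → value = 25
So value = 25

Answer: 25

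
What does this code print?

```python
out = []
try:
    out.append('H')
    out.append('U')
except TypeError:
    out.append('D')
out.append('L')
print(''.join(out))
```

Execution trace: 'H' (try body) → 'U' (try body, no exception) → 'L' (after the try/except). Output: HUL

Answer: HUL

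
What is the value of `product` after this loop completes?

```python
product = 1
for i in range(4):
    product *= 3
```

3^4 = 81
`product` takes the values: 1 → 3 → 9 → 27 → 81

Answer: 81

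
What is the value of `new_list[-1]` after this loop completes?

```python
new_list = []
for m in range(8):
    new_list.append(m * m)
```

Last element of squares 0 to 7
`new_list` takes the values: [] → [0] → [0, 1] → [0, 1, 4] → [0, 1, 4, 9] → [0, 1, 4, 9, 16] → [0, 1, 4, 9, 16, 25] → [0, 1, 4, 9, 16, 25, 36] → [0, 1, 4, 9, 16, 25, 36, 49]
So `new_list[-1]` = 49

Answer: 49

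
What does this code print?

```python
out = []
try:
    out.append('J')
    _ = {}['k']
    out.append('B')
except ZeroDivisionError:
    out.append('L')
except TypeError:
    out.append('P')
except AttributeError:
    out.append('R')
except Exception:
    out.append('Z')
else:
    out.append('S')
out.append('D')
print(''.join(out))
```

Execution trace: 'J' (try body) → 'Z' (except Exception) → 'D' (after the try/except). Output: JZD

Answer: JZD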